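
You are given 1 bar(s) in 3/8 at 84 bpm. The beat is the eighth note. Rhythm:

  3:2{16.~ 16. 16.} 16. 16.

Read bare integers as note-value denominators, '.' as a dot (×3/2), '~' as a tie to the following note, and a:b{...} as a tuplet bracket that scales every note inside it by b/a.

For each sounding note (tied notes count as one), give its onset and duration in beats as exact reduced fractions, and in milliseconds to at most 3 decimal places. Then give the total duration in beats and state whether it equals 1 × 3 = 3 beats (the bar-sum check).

1) 0.0ms=0b +714.286ms=1b
2) 714.286ms=1b +357.143ms=1/2b
3) 1071.429ms=3/2b +535.714ms=3/4b
4) 1607.143ms=9/4b +535.714ms=3/4b
Σ=3b of 3 (84bpm 3/8) — PASS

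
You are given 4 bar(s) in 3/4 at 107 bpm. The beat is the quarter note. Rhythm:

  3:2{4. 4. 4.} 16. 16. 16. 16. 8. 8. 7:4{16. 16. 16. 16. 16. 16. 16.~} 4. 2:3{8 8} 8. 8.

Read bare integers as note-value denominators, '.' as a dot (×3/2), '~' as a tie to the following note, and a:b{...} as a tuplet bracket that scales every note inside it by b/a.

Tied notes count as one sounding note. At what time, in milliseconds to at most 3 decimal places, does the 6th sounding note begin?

1. 0.0ms @ 0 + 560.748ms (1)
2. 560.748ms @ 1 + 560.748ms (1)
3. 1121.495ms @ 2 + 560.748ms (1)
4. 1682.243ms @ 3 + 210.28ms (3/8)
5. 1892.523ms @ 27/8 + 210.28ms (3/8)
6. 2102.804ms @ 15/4 + 210.28ms (3/8)
7. 2313.084ms @ 33/8 + 210.28ms (3/8)
8. 2523.364ms @ 9/2 + 420.561ms (3/4)
9. 2943.925ms @ 21/4 + 420.561ms (3/4)
10. 3364.486ms @ 6 + 120.16ms (3/14)
11. 3484.646ms @ 87/14 + 120.16ms (3/14)
12. 3604.806ms @ 45/7 + 120.16ms (3/14)
13. 3724.967ms @ 93/14 + 120.16ms (3/14)
14. 3845.127ms @ 48/7 + 120.16ms (3/14)
15. 3965.287ms @ 99/14 + 120.16ms (3/14)
16. 4085.447ms @ 51/7 + 961.282ms (12/7)
17. 5046.729ms @ 9 + 420.561ms (3/4)
18. 5467.29ms @ 39/4 + 420.561ms (3/4)
19. 5887.85ms @ 21/2 + 420.561ms (3/4)
20. 6308.411ms @ 45/4 + 420.561ms (3/4)

note 6 onset = 15/4b = 2102.804ms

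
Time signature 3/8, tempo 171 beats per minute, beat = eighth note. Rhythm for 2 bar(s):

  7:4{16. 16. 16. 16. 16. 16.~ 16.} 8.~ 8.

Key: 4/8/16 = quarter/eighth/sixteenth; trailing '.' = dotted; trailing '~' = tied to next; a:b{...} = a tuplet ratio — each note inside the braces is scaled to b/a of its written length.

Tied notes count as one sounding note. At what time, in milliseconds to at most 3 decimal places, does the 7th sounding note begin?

1. 0.0ms @ 0 + 150.376ms (3/7)
2. 150.376ms @ 3/7 + 150.376ms (3/7)
3. 300.752ms @ 6/7 + 150.376ms (3/7)
4. 451.128ms @ 9/7 + 150.376ms (3/7)
5. 601.504ms @ 12/7 + 150.376ms (3/7)
6. 751.88ms @ 15/7 + 300.752ms (6/7)
7. 1052.632ms @ 3 + 1052.632ms (3)

note 7 onset = 3b = 1052.632ms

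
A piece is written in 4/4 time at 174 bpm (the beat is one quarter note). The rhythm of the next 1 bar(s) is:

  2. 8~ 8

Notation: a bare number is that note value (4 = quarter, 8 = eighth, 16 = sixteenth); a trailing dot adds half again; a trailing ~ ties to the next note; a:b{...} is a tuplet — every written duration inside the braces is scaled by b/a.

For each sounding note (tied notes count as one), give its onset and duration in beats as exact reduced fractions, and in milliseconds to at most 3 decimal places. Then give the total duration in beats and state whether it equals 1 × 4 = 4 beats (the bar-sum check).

1) 0.0ms=0b +1034.483ms=3b
2) 1034.483ms=3b +344.828ms=1b
Σ=4b of 4 (174bpm 4/4) — PASS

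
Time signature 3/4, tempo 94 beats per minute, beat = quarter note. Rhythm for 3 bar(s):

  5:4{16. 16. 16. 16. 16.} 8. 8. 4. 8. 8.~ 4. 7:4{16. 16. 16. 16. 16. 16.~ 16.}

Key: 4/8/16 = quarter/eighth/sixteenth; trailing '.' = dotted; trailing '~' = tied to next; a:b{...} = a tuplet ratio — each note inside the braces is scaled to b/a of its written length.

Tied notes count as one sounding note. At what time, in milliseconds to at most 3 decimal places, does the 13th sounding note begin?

note 13 onset = 111/14b = 5060.79ms

1. 0.0ms @ 0 + 191.489ms (3/10)
2. 191.489ms @ 3/10 + 191.489ms (3/10)
3. 382.979ms @ 3/5 + 191.489ms (3/10)
4. 574.468ms @ 9/10 + 191.489ms (3/10)
5. 765.957ms @ 6/5 + 191.489ms (3/10)
6. 957.447ms @ 3/2 + 478.723ms (3/4)
7. 1436.17ms @ 9/4 + 478.723ms (3/4)
8. 1914.894ms @ 3 + 957.447ms (3/2)
9. 2872.34ms @ 9/2 + 478.723ms (3/4)
10. 3351.064ms @ 21/4 + 1436.17ms (9/4)
11. 4787.234ms @ 15/2 + 136.778ms (3/14)
12. 4924.012ms @ 54/7 + 136.778ms (3/14)
13. 5060.79ms @ 111/14 + 136.778ms (3/14)
14. 5197.568ms @ 57/7 + 136.778ms (3/14)
15. 5334.347ms @ 117/14 + 136.778ms (3/14)
16. 5471.125ms @ 60/7 + 273.556ms (3/7)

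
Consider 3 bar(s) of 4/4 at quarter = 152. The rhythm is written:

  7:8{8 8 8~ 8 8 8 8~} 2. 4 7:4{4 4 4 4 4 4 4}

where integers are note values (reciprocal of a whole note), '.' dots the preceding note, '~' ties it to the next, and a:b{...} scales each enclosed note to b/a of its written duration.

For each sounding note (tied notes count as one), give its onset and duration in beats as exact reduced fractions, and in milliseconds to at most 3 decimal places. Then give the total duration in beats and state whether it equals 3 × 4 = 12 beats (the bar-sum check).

1) 0.0ms=0b +225.564ms=4/7b
2) 225.564ms=4/7b +225.564ms=4/7b
3) 451.128ms=8/7b +451.128ms=8/7b
4) 902.256ms=16/7b +225.564ms=4/7b
5) 1127.82ms=20/7b +225.564ms=4/7b
6) 1353.383ms=24/7b +1409.774ms=25/7b
7) 2763.158ms=7b +394.737ms=1b
8) 3157.895ms=8b +225.564ms=4/7b
9) 3383.459ms=60/7b +225.564ms=4/7b
10) 3609.023ms=64/7b +225.564ms=4/7b
11) 3834.586ms=68/7b +225.564ms=4/7b
12) 4060.15ms=72/7b +225.564ms=4/7b
13) 4285.714ms=76/7b +225.564ms=4/7b
14) 4511.278ms=80/7b +225.564ms=4/7b
Σ=12b of 12 (152bpm 4/4) — PASS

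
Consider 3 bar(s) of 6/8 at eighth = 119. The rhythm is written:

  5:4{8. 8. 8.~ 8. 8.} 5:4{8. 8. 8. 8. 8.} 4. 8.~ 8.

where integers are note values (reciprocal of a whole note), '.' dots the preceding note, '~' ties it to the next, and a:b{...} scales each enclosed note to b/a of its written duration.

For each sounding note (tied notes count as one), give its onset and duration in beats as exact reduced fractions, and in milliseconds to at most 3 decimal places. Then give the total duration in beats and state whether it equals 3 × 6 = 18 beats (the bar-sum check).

1) 0.0ms=0b +605.042ms=6/5b
2) 605.042ms=6/5b +605.042ms=6/5b
3) 1210.084ms=12/5b +1210.084ms=12/5b
4) 2420.168ms=24/5b +605.042ms=6/5b
5) 3025.21ms=6b +605.042ms=6/5b
6) 3630.252ms=36/5b +605.042ms=6/5b
7) 4235.294ms=42/5b +605.042ms=6/5b
8) 4840.336ms=48/5b +605.042ms=6/5b
9) 5445.378ms=54/5b +605.042ms=6/5b
10) 6050.42ms=12b +1512.605ms=3b
11) 7563.025ms=15b +1512.605ms=3b
Σ=18b of 18 (119bpm 6/8) — PASS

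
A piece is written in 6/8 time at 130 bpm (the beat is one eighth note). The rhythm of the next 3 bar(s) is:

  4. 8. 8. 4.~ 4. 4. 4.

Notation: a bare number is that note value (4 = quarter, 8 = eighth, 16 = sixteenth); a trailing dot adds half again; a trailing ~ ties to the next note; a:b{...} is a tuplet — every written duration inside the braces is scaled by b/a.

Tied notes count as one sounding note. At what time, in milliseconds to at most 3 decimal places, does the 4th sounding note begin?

note 4 onset = 6b = 2769.231ms

1. 0.0ms @ 0 + 1384.615ms (3)
2. 1384.615ms @ 3 + 692.308ms (3/2)
3. 2076.923ms @ 9/2 + 692.308ms (3/2)
4. 2769.231ms @ 6 + 2769.231ms (6)
5. 5538.462ms @ 12 + 1384.615ms (3)
6. 6923.077ms @ 15 + 1384.615ms (3)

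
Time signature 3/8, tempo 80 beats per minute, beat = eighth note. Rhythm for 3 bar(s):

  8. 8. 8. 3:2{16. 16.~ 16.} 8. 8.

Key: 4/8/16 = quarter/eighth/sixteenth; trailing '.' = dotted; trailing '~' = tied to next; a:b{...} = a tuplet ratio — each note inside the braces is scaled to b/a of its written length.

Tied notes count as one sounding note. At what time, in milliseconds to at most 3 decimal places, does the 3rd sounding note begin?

note 3 onset = 3b = 2250.0ms

1. 0.0ms @ 0 + 1125.0ms (3/2)
2. 1125.0ms @ 3/2 + 1125.0ms (3/2)
3. 2250.0ms @ 3 + 1125.0ms (3/2)
4. 3375.0ms @ 9/2 + 375.0ms (1/2)
5. 3750.0ms @ 5 + 750.0ms (1)
6. 4500.0ms @ 6 + 1125.0ms (3/2)
7. 5625.0ms @ 15/2 + 1125.0ms (3/2)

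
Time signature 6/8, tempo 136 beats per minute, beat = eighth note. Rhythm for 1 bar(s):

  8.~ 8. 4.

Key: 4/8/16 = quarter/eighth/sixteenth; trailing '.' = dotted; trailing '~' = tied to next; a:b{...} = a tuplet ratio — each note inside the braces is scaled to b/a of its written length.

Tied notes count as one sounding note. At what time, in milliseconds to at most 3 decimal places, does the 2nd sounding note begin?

note 2 onset = 3b = 1323.529ms

1. 0.0ms @ 0 + 1323.529ms (3)
2. 1323.529ms @ 3 + 1323.529ms (3)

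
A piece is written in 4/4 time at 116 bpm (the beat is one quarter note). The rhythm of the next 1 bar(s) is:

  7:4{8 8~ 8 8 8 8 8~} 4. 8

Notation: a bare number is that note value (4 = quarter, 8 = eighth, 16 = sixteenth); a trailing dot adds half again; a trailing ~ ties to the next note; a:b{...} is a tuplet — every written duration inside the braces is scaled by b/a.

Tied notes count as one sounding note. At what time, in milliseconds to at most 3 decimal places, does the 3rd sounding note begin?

note 3 onset = 6/7b = 443.35ms

1. 0.0ms @ 0 + 147.783ms (2/7)
2. 147.783ms @ 2/7 + 295.567ms (4/7)
3. 443.35ms @ 6/7 + 147.783ms (2/7)
4. 591.133ms @ 8/7 + 147.783ms (2/7)
5. 738.916ms @ 10/7 + 147.783ms (2/7)
6. 886.7ms @ 12/7 + 923.645ms (25/14)
7. 1810.345ms @ 7/2 + 258.621ms (1/2)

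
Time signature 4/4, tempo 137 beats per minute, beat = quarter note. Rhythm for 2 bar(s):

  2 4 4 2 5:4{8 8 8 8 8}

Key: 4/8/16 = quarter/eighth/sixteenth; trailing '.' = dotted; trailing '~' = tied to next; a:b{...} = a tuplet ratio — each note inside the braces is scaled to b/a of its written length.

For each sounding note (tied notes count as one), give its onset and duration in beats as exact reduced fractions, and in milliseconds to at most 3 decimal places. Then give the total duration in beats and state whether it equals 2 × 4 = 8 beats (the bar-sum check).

1) 0.0ms=0b +875.912ms=2b
2) 875.912ms=2b +437.956ms=1b
3) 1313.869ms=3b +437.956ms=1b
4) 1751.825ms=4b +875.912ms=2b
5) 2627.737ms=6b +175.182ms=2/5b
6) 2802.92ms=32/5b +175.182ms=2/5b
7) 2978.102ms=34/5b +175.182ms=2/5b
8) 3153.285ms=36/5b +175.182ms=2/5b
9) 3328.467ms=38/5b +175.182ms=2/5b
Σ=8b of 8 (137bpm 4/4) — PASS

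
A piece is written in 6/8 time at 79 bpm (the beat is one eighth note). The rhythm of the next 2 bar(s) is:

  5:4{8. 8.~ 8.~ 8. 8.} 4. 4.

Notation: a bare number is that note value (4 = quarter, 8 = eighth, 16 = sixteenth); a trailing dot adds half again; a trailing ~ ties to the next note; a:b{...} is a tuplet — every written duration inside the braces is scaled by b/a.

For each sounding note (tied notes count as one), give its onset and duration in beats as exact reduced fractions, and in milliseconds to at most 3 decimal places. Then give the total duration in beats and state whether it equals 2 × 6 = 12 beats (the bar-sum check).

1) 0.0ms=0b +911.392ms=6/5b
2) 911.392ms=6/5b +2734.177ms=18/5b
3) 3645.57ms=24/5b +911.392ms=6/5b
4) 4556.962ms=6b +2278.481ms=3b
5) 6835.443ms=9b +2278.481ms=3b
Σ=12b of 12 (79bpm 6/8) — PASS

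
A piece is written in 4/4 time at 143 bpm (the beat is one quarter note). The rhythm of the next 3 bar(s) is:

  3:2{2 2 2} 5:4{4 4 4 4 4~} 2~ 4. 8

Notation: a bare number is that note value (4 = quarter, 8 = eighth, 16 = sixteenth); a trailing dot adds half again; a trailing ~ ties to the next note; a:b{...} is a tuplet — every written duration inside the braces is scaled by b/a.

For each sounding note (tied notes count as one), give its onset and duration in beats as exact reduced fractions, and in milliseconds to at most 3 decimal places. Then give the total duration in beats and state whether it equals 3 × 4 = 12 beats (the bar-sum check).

1) 0.0ms=0b +559.441ms=4/3b
2) 559.441ms=4/3b +559.441ms=4/3b
3) 1118.881ms=8/3b +559.441ms=4/3b
4) 1678.322ms=4b +335.664ms=4/5b
5) 2013.986ms=24/5b +335.664ms=4/5b
6) 2349.65ms=28/5b +335.664ms=4/5b
7) 2685.315ms=32/5b +335.664ms=4/5b
8) 3020.979ms=36/5b +1804.196ms=43/10b
9) 4825.175ms=23/2b +209.79ms=1/2b
Σ=12b of 12 (143bpm 4/4) — PASS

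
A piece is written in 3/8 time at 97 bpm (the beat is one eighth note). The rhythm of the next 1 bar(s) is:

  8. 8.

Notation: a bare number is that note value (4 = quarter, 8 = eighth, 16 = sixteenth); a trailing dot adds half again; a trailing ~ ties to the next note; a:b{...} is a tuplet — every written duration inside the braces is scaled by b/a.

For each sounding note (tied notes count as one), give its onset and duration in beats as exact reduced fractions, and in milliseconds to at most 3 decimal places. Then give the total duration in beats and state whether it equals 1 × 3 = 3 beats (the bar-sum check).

1) 0.0ms=0b +927.835ms=3/2b
2) 927.835ms=3/2b +927.835ms=3/2b
Σ=3b of 3 (97bpm 3/8) — PASS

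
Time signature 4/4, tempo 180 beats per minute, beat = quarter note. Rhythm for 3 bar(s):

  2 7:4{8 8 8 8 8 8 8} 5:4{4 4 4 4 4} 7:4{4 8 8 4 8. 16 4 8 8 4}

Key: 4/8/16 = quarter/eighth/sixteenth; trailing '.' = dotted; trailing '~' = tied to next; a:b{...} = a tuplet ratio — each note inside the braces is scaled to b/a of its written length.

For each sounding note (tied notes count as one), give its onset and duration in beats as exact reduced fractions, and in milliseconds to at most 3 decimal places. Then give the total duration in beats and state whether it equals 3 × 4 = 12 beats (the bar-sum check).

1) 0.0ms=0b +666.667ms=2b
2) 666.667ms=2b +95.238ms=2/7b
3) 761.905ms=16/7b +95.238ms=2/7b
4) 857.143ms=18/7b +95.238ms=2/7b
5) 952.381ms=20/7b +95.238ms=2/7b
6) 1047.619ms=22/7b +95.238ms=2/7b
7) 1142.857ms=24/7b +95.238ms=2/7b
8) 1238.095ms=26/7b +95.238ms=2/7b
9) 1333.333ms=4b +266.667ms=4/5b
10) 1600.0ms=24/5b +266.667ms=4/5b
11) 1866.667ms=28/5b +266.667ms=4/5b
12) 2133.333ms=32/5b +266.667ms=4/5b
13) 2400.0ms=36/5b +266.667ms=4/5b
14) 2666.667ms=8b +190.476ms=4/7b
15) 2857.143ms=60/7b +95.238ms=2/7b
16) 2952.381ms=62/7b +95.238ms=2/7b
17) 3047.619ms=64/7b +190.476ms=4/7b
18) 3238.095ms=68/7b +142.857ms=3/7b
19) 3380.952ms=71/7b +47.619ms=1/7b
20) 3428.571ms=72/7b +190.476ms=4/7b
21) 3619.048ms=76/7b +95.238ms=2/7b
22) 3714.286ms=78/7b +95.238ms=2/7b
23) 3809.524ms=80/7b +190.476ms=4/7b
Σ=12b of 12 (180bpm 4/4) — PASS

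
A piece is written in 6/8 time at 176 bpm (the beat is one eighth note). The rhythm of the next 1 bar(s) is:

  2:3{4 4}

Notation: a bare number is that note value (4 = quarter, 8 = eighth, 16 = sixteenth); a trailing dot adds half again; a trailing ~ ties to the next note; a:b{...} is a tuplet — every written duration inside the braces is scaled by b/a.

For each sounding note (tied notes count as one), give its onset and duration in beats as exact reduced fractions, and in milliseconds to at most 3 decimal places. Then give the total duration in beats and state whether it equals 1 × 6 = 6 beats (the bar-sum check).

1) 0.0ms=0b +1022.727ms=3b
2) 1022.727ms=3b +1022.727ms=3b
Σ=6b of 6 (176bpm 6/8) — PASS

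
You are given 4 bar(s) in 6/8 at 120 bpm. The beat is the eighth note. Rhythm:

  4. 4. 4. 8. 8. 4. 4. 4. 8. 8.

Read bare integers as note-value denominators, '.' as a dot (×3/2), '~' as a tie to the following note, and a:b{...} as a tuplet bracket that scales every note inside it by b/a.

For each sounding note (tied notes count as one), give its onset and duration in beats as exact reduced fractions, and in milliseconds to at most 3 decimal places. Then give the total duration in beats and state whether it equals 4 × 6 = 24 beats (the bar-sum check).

1) 0.0ms=0b +1500.0ms=3b
2) 1500.0ms=3b +1500.0ms=3b
3) 3000.0ms=6b +1500.0ms=3b
4) 4500.0ms=9b +750.0ms=3/2b
5) 5250.0ms=21/2b +750.0ms=3/2b
6) 6000.0ms=12b +1500.0ms=3b
7) 7500.0ms=15b +1500.0ms=3b
8) 9000.0ms=18b +1500.0ms=3b
9) 10500.0ms=21b +750.0ms=3/2b
10) 11250.0ms=45/2b +750.0ms=3/2b
Σ=24b of 24 (120bpm 6/8) — PASS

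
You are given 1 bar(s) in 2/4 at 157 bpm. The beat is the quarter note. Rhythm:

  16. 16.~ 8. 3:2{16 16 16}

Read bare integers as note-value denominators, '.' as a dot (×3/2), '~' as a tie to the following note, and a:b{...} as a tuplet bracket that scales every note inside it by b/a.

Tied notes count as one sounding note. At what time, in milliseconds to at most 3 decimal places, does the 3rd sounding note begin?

note 3 onset = 3/2b = 573.248ms

1. 0.0ms @ 0 + 143.312ms (3/8)
2. 143.312ms @ 3/8 + 429.936ms (9/8)
3. 573.248ms @ 3/2 + 63.694ms (1/6)
4. 636.943ms @ 5/3 + 63.694ms (1/6)
5. 700.637ms @ 11/6 + 63.694ms (1/6)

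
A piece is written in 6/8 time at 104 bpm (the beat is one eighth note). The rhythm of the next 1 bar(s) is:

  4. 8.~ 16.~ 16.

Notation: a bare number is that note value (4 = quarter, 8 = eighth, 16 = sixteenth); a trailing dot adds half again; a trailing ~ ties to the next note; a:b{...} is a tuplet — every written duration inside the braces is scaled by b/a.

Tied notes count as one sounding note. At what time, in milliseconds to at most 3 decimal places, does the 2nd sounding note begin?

1. 0.0ms @ 0 + 1730.769ms (3)
2. 1730.769ms @ 3 + 1730.769ms (3)

note 2 onset = 3b = 1730.769ms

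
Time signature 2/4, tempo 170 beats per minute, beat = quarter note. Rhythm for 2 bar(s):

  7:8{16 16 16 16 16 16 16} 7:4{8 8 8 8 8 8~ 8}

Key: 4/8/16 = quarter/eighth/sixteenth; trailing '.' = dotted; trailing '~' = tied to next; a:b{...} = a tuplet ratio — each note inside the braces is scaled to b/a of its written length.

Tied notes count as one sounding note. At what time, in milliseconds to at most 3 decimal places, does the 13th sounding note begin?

1. 0.0ms @ 0 + 100.84ms (2/7)
2. 100.84ms @ 2/7 + 100.84ms (2/7)
3. 201.681ms @ 4/7 + 100.84ms (2/7)
4. 302.521ms @ 6/7 + 100.84ms (2/7)
5. 403.361ms @ 8/7 + 100.84ms (2/7)
6. 504.202ms @ 10/7 + 100.84ms (2/7)
7. 605.042ms @ 12/7 + 100.84ms (2/7)
8. 705.882ms @ 2 + 100.84ms (2/7)
9. 806.723ms @ 16/7 + 100.84ms (2/7)
10. 907.563ms @ 18/7 + 100.84ms (2/7)
11. 1008.403ms @ 20/7 + 100.84ms (2/7)
12. 1109.244ms @ 22/7 + 100.84ms (2/7)
13. 1210.084ms @ 24/7 + 201.681ms (4/7)

note 13 onset = 24/7b = 1210.084ms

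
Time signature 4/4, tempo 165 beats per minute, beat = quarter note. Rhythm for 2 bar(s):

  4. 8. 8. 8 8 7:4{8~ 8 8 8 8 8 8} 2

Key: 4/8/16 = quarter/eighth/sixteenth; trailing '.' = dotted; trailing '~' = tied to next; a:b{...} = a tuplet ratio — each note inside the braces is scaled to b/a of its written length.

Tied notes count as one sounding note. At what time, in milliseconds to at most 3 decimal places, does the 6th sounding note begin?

1. 0.0ms @ 0 + 545.455ms (3/2)
2. 545.455ms @ 3/2 + 272.727ms (3/4)
3. 818.182ms @ 9/4 + 272.727ms (3/4)
4. 1090.909ms @ 3 + 181.818ms (1/2)
5. 1272.727ms @ 7/2 + 181.818ms (1/2)
6. 1454.545ms @ 4 + 207.792ms (4/7)
7. 1662.338ms @ 32/7 + 103.896ms (2/7)
8. 1766.234ms @ 34/7 + 103.896ms (2/7)
9. 1870.13ms @ 36/7 + 103.896ms (2/7)
10. 1974.026ms @ 38/7 + 103.896ms (2/7)
11. 2077.922ms @ 40/7 + 103.896ms (2/7)
12. 2181.818ms @ 6 + 727.273ms (2)

note 6 onset = 4b = 1454.545ms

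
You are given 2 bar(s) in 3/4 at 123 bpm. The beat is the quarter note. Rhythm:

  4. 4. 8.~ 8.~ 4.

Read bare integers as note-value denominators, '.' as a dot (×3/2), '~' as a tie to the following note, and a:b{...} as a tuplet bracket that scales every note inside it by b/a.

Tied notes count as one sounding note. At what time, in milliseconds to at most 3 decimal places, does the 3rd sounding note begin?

1. 0.0ms @ 0 + 731.707ms (3/2)
2. 731.707ms @ 3/2 + 731.707ms (3/2)
3. 1463.415ms @ 3 + 1463.415ms (3)

note 3 onset = 3b = 1463.415ms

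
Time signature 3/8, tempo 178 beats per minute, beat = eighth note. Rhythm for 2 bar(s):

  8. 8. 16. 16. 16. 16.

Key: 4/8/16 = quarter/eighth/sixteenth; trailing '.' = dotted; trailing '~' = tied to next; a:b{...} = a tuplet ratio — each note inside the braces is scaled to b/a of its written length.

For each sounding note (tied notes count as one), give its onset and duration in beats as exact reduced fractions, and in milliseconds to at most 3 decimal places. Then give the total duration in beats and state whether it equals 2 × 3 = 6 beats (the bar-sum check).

1) 0.0ms=0b +505.618ms=3/2b
2) 505.618ms=3/2b +505.618ms=3/2b
3) 1011.236ms=3b +252.809ms=3/4b
4) 1264.045ms=15/4b +252.809ms=3/4b
5) 1516.854ms=9/2b +252.809ms=3/4b
6) 1769.663ms=21/4b +252.809ms=3/4b
Σ=6b of 6 (178bpm 3/8) — PASS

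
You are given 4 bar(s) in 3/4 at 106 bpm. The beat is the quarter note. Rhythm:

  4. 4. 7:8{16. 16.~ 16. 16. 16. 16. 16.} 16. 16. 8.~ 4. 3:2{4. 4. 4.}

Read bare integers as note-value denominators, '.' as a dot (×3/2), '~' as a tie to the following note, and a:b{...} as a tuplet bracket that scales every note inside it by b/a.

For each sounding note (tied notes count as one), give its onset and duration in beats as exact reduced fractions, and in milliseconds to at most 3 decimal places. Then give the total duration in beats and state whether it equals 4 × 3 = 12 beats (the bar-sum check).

1) 0.0ms=0b +849.057ms=3/2b
2) 849.057ms=3/2b +849.057ms=3/2b
3) 1698.113ms=3b +242.588ms=3/7b
4) 1940.701ms=24/7b +485.175ms=6/7b
5) 2425.876ms=30/7b +242.588ms=3/7b
6) 2668.464ms=33/7b +242.588ms=3/7b
7) 2911.051ms=36/7b +242.588ms=3/7b
8) 3153.639ms=39/7b +242.588ms=3/7b
9) 3396.226ms=6b +212.264ms=3/8b
10) 3608.491ms=51/8b +212.264ms=3/8b
11) 3820.755ms=27/4b +1273.585ms=9/4b
12) 5094.34ms=9b +566.038ms=1b
13) 5660.377ms=10b +566.038ms=1b
14) 6226.415ms=11b +566.038ms=1b
Σ=12b of 12 (106bpm 3/4) — PASS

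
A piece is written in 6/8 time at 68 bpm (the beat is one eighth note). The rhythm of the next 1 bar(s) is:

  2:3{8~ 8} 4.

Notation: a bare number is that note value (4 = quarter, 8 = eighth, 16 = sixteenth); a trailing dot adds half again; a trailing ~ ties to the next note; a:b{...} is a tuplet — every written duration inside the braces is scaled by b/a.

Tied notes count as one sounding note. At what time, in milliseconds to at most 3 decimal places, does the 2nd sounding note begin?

1. 0.0ms @ 0 + 2647.059ms (3)
2. 2647.059ms @ 3 + 2647.059ms (3)

note 2 onset = 3b = 2647.059ms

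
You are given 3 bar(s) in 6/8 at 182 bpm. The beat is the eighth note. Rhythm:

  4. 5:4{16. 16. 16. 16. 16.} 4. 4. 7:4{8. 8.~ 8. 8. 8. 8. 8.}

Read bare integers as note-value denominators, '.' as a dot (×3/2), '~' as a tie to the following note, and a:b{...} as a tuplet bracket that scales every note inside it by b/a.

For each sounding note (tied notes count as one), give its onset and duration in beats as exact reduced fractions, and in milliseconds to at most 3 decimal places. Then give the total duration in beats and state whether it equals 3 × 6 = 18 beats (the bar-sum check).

1) 0.0ms=0b +989.011ms=3b
2) 989.011ms=3b +197.802ms=3/5b
3) 1186.813ms=18/5b +197.802ms=3/5b
4) 1384.615ms=21/5b +197.802ms=3/5b
5) 1582.418ms=24/5b +197.802ms=3/5b
6) 1780.22ms=27/5b +197.802ms=3/5b
7) 1978.022ms=6b +989.011ms=3b
8) 2967.033ms=9b +989.011ms=3b
9) 3956.044ms=12b +282.575ms=6/7b
10) 4238.619ms=90/7b +565.149ms=12/7b
11) 4803.768ms=102/7b +282.575ms=6/7b
12) 5086.342ms=108/7b +282.575ms=6/7b
13) 5368.917ms=114/7b +282.575ms=6/7b
14) 5651.491ms=120/7b +282.575ms=6/7b
Σ=18b of 18 (182bpm 6/8) — PASS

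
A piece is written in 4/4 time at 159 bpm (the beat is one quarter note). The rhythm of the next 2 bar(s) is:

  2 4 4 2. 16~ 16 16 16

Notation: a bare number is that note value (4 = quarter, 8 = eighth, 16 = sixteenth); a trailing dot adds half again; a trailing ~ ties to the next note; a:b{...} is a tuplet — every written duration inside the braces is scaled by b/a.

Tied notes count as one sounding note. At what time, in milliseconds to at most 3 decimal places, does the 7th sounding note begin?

1. 0.0ms @ 0 + 754.717ms (2)
2. 754.717ms @ 2 + 377.358ms (1)
3. 1132.075ms @ 3 + 377.358ms (1)
4. 1509.434ms @ 4 + 1132.075ms (3)
5. 2641.509ms @ 7 + 188.679ms (1/2)
6. 2830.189ms @ 15/2 + 94.34ms (1/4)
7. 2924.528ms @ 31/4 + 94.34ms (1/4)

note 7 onset = 31/4b = 2924.528ms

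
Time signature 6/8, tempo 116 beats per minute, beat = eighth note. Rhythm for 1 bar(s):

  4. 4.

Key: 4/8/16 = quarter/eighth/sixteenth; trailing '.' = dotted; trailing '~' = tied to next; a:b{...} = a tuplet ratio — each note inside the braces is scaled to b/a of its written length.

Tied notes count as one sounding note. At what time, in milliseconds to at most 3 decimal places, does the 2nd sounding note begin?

1. 0.0ms @ 0 + 1551.724ms (3)
2. 1551.724ms @ 3 + 1551.724ms (3)

note 2 onset = 3b = 1551.724ms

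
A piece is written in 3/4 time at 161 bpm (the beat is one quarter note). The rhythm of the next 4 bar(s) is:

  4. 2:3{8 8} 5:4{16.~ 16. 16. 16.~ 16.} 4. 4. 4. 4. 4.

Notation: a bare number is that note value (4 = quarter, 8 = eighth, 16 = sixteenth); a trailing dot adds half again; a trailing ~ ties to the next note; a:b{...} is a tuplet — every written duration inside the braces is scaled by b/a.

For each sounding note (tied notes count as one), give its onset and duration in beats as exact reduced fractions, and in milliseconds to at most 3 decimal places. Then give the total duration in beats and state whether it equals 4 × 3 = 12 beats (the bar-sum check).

1) 0.0ms=0b +559.006ms=3/2b
2) 559.006ms=3/2b +279.503ms=3/4b
3) 838.509ms=9/4b +279.503ms=3/4b
4) 1118.012ms=3b +223.602ms=3/5b
5) 1341.615ms=18/5b +111.801ms=3/10b
6) 1453.416ms=39/10b +223.602ms=3/5b
7) 1677.019ms=9/2b +559.006ms=3/2b
8) 2236.025ms=6b +559.006ms=3/2b
9) 2795.031ms=15/2b +559.006ms=3/2b
10) 3354.037ms=9b +559.006ms=3/2b
11) 3913.043ms=21/2b +559.006ms=3/2b
Σ=12b of 12 (161bpm 3/4) — PASS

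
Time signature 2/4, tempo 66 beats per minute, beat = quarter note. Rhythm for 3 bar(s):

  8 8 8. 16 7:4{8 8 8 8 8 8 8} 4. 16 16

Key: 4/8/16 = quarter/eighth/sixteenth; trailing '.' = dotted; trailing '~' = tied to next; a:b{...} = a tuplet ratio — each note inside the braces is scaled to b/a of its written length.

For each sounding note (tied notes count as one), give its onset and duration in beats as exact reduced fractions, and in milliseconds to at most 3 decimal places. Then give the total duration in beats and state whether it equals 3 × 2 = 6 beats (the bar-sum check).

1) 0.0ms=0b +454.545ms=1/2b
2) 454.545ms=1/2b +454.545ms=1/2b
3) 909.091ms=1b +681.818ms=3/4b
4) 1590.909ms=7/4b +227.273ms=1/4b
5) 1818.182ms=2b +259.74ms=2/7b
6) 2077.922ms=16/7b +259.74ms=2/7b
7) 2337.662ms=18/7b +259.74ms=2/7b
8) 2597.403ms=20/7b +259.74ms=2/7b
9) 2857.143ms=22/7b +259.74ms=2/7b
10) 3116.883ms=24/7b +259.74ms=2/7b
11) 3376.623ms=26/7b +259.74ms=2/7b
12) 3636.364ms=4b +1363.636ms=3/2b
13) 5000.0ms=11/2b +227.273ms=1/4b
14) 5227.273ms=23/4b +227.273ms=1/4b
Σ=6b of 6 (66bpm 2/4) — PASS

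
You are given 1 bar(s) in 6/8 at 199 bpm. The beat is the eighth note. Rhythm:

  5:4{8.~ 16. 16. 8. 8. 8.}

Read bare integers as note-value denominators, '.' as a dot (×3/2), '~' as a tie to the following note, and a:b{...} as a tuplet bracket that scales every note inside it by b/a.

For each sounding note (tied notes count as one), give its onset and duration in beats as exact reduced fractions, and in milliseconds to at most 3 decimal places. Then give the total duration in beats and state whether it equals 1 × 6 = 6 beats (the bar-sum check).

1) 0.0ms=0b +542.714ms=9/5b
2) 542.714ms=9/5b +180.905ms=3/5b
3) 723.618ms=12/5b +361.809ms=6/5b
4) 1085.427ms=18/5b +361.809ms=6/5b
5) 1447.236ms=24/5b +361.809ms=6/5b
Σ=6b of 6 (199bpm 6/8) — PASS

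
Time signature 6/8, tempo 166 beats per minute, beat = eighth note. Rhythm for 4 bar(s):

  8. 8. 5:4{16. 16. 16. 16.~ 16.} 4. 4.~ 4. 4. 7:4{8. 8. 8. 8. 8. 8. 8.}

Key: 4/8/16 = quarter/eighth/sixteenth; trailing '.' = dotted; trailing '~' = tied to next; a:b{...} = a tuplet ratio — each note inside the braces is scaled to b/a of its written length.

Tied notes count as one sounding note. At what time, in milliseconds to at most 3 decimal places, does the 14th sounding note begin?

1. 0.0ms @ 0 + 542.169ms (3/2)
2. 542.169ms @ 3/2 + 542.169ms (3/2)
3. 1084.337ms @ 3 + 216.867ms (3/5)
4. 1301.205ms @ 18/5 + 216.867ms (3/5)
5. 1518.072ms @ 21/5 + 216.867ms (3/5)
6. 1734.94ms @ 24/5 + 433.735ms (6/5)
7. 2168.675ms @ 6 + 1084.337ms (3)
8. 3253.012ms @ 9 + 2168.675ms (6)
9. 5421.687ms @ 15 + 1084.337ms (3)
10. 6506.024ms @ 18 + 309.811ms (6/7)
11. 6815.835ms @ 132/7 + 309.811ms (6/7)
12. 7125.645ms @ 138/7 + 309.811ms (6/7)
13. 7435.456ms @ 144/7 + 309.811ms (6/7)
14. 7745.267ms @ 150/7 + 309.811ms (6/7)
15. 8055.077ms @ 156/7 + 309.811ms (6/7)
16. 8364.888ms @ 162/7 + 309.811ms (6/7)

note 14 onset = 150/7b = 7745.267ms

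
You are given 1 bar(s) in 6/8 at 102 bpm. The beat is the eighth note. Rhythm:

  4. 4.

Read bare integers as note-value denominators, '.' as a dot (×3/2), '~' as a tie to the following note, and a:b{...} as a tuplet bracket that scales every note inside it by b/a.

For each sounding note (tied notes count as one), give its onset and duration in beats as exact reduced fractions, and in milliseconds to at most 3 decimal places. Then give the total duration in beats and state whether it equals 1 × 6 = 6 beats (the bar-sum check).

1) 0.0ms=0b +1764.706ms=3b
2) 1764.706ms=3b +1764.706ms=3b
Σ=6b of 6 (102bpm 6/8) — PASS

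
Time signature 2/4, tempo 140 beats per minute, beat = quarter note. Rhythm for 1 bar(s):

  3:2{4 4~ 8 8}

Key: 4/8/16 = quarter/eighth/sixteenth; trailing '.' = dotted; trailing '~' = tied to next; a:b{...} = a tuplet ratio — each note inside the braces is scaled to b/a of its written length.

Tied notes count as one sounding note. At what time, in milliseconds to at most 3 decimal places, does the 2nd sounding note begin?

1. 0.0ms @ 0 + 285.714ms (2/3)
2. 285.714ms @ 2/3 + 428.571ms (1)
3. 714.286ms @ 5/3 + 142.857ms (1/3)

note 2 onset = 2/3b = 285.714ms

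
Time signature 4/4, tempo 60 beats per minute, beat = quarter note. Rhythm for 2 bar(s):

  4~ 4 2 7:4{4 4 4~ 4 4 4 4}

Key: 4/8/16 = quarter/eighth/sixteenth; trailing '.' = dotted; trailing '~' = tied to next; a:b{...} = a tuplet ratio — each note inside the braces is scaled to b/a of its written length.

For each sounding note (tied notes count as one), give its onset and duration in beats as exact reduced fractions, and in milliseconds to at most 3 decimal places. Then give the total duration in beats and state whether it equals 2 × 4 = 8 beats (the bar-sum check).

1) 0.0ms=0b +2000.0ms=2b
2) 2000.0ms=2b +2000.0ms=2b
3) 4000.0ms=4b +571.429ms=4/7b
4) 4571.429ms=32/7b +571.429ms=4/7b
5) 5142.857ms=36/7b +1142.857ms=8/7b
6) 6285.714ms=44/7b +571.429ms=4/7b
7) 6857.143ms=48/7b +571.429ms=4/7b
8) 7428.571ms=52/7b +571.429ms=4/7b
Σ=8b of 8 (60bpm 4/4) — PASS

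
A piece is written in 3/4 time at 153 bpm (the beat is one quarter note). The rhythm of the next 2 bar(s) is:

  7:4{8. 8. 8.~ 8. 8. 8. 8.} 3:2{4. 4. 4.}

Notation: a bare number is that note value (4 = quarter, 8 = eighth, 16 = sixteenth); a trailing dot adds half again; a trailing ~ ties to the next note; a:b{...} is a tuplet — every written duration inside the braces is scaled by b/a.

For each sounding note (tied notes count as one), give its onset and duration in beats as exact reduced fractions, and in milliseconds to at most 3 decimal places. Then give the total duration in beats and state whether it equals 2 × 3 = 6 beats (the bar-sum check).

1) 0.0ms=0b +168.067ms=3/7b
2) 168.067ms=3/7b +168.067ms=3/7b
3) 336.134ms=6/7b +336.134ms=6/7b
4) 672.269ms=12/7b +168.067ms=3/7b
5) 840.336ms=15/7b +168.067ms=3/7b
6) 1008.403ms=18/7b +168.067ms=3/7b
7) 1176.471ms=3b +392.157ms=1b
8) 1568.627ms=4b +392.157ms=1b
9) 1960.784ms=5b +392.157ms=1b
Σ=6b of 6 (153bpm 3/4) — PASS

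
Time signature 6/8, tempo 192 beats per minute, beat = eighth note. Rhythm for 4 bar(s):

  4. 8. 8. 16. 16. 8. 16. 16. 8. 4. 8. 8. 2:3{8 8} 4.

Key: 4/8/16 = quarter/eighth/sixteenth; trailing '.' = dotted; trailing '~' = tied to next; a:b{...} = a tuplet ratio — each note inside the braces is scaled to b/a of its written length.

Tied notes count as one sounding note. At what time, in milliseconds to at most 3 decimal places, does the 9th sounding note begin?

note 9 onset = 21/2b = 3281.25ms

1. 0.0ms @ 0 + 937.5ms (3)
2. 937.5ms @ 3 + 468.75ms (3/2)
3. 1406.25ms @ 9/2 + 468.75ms (3/2)
4. 1875.0ms @ 6 + 234.375ms (3/4)
5. 2109.375ms @ 27/4 + 234.375ms (3/4)
6. 2343.75ms @ 15/2 + 468.75ms (3/2)
7. 2812.5ms @ 9 + 234.375ms (3/4)
8. 3046.875ms @ 39/4 + 234.375ms (3/4)
9. 3281.25ms @ 21/2 + 468.75ms (3/2)
10. 3750.0ms @ 12 + 937.5ms (3)
11. 4687.5ms @ 15 + 468.75ms (3/2)
12. 5156.25ms @ 33/2 + 468.75ms (3/2)
13. 5625.0ms @ 18 + 468.75ms (3/2)
14. 6093.75ms @ 39/2 + 468.75ms (3/2)
15. 6562.5ms @ 21 + 937.5ms (3)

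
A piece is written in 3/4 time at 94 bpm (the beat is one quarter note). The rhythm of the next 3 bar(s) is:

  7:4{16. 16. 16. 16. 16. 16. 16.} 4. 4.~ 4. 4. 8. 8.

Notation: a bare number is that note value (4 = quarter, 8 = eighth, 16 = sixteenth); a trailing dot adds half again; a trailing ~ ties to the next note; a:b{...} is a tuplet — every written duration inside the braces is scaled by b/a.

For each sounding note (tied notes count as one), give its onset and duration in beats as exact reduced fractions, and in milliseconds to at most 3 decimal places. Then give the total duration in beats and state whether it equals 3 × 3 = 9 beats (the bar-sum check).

1) 0.0ms=0b +136.778ms=3/14b
2) 136.778ms=3/14b +136.778ms=3/14b
3) 273.556ms=3/7b +136.778ms=3/14b
4) 410.334ms=9/14b +136.778ms=3/14b
5) 547.112ms=6/7b +136.778ms=3/14b
6) 683.891ms=15/14b +136.778ms=3/14b
7) 820.669ms=9/7b +136.778ms=3/14b
8) 957.447ms=3/2b +957.447ms=3/2b
9) 1914.894ms=3b +1914.894ms=3b
10) 3829.787ms=6b +957.447ms=3/2b
11) 4787.234ms=15/2b +478.723ms=3/4b
12) 5265.957ms=33/4b +478.723ms=3/4b
Σ=9b of 9 (94bpm 3/4) — PASS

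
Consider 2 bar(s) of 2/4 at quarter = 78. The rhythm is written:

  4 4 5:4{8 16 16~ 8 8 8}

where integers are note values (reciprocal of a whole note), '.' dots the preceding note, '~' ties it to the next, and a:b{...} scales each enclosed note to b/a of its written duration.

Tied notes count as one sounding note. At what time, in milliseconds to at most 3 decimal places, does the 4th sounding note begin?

note 4 onset = 12/5b = 1846.154ms

1. 0.0ms @ 0 + 769.231ms (1)
2. 769.231ms @ 1 + 769.231ms (1)
3. 1538.462ms @ 2 + 307.692ms (2/5)
4. 1846.154ms @ 12/5 + 153.846ms (1/5)
5. 2000.0ms @ 13/5 + 461.538ms (3/5)
6. 2461.538ms @ 16/5 + 307.692ms (2/5)
7. 2769.231ms @ 18/5 + 307.692ms (2/5)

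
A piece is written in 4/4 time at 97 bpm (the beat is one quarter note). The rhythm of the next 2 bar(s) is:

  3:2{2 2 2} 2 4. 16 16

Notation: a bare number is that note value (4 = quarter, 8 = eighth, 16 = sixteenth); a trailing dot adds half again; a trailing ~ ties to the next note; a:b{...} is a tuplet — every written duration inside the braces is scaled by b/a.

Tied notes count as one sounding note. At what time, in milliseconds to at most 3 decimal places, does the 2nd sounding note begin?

1. 0.0ms @ 0 + 824.742ms (4/3)
2. 824.742ms @ 4/3 + 824.742ms (4/3)
3. 1649.485ms @ 8/3 + 824.742ms (4/3)
4. 2474.227ms @ 4 + 1237.113ms (2)
5. 3711.34ms @ 6 + 927.835ms (3/2)
6. 4639.175ms @ 15/2 + 154.639ms (1/4)
7. 4793.814ms @ 31/4 + 154.639ms (1/4)

note 2 onset = 4/3b = 824.742ms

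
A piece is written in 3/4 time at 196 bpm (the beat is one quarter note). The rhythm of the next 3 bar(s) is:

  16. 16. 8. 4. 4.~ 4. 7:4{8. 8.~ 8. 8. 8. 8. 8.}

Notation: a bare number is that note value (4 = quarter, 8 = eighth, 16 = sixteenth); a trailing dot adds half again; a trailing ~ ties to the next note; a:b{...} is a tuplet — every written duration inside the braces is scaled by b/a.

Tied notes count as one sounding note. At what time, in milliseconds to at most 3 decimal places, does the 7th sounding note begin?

note 7 onset = 45/7b = 1967.93ms

1. 0.0ms @ 0 + 114.796ms (3/8)
2. 114.796ms @ 3/8 + 114.796ms (3/8)
3. 229.592ms @ 3/4 + 229.592ms (3/4)
4. 459.184ms @ 3/2 + 459.184ms (3/2)
5. 918.367ms @ 3 + 918.367ms (3)
6. 1836.735ms @ 6 + 131.195ms (3/7)
7. 1967.93ms @ 45/7 + 262.391ms (6/7)
8. 2230.321ms @ 51/7 + 131.195ms (3/7)
9. 2361.516ms @ 54/7 + 131.195ms (3/7)
10. 2492.711ms @ 57/7 + 131.195ms (3/7)
11. 2623.907ms @ 60/7 + 131.195ms (3/7)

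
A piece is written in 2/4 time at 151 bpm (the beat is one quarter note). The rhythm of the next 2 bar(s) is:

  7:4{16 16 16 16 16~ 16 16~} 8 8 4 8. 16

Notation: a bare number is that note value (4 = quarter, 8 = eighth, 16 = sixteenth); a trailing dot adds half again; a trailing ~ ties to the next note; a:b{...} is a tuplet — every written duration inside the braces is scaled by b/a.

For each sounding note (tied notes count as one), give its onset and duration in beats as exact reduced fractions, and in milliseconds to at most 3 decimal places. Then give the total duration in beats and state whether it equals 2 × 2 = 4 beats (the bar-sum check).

1) 0.0ms=0b +56.764ms=1/7b
2) 56.764ms=1/7b +56.764ms=1/7b
3) 113.529ms=2/7b +56.764ms=1/7b
4) 170.293ms=3/7b +56.764ms=1/7b
5) 227.058ms=4/7b +113.529ms=2/7b
6) 340.587ms=6/7b +255.44ms=9/14b
7) 596.026ms=3/2b +198.675ms=1/2b
8) 794.702ms=2b +397.351ms=1b
9) 1192.053ms=3b +298.013ms=3/4b
10) 1490.066ms=15/4b +99.338ms=1/4b
Σ=4b of 4 (151bpm 2/4) — PASS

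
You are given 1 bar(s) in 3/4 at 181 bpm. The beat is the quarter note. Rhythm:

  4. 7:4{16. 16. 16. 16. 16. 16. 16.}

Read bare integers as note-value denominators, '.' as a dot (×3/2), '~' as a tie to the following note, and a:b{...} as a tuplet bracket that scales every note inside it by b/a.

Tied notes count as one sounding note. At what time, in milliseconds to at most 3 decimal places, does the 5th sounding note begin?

note 5 onset = 15/7b = 710.339ms

1. 0.0ms @ 0 + 497.238ms (3/2)
2. 497.238ms @ 3/2 + 71.034ms (3/14)
3. 568.272ms @ 12/7 + 71.034ms (3/14)
4. 639.305ms @ 27/14 + 71.034ms (3/14)
5. 710.339ms @ 15/7 + 71.034ms (3/14)
6. 781.373ms @ 33/14 + 71.034ms (3/14)
7. 852.407ms @ 18/7 + 71.034ms (3/14)
8. 923.441ms @ 39/14 + 71.034ms (3/14)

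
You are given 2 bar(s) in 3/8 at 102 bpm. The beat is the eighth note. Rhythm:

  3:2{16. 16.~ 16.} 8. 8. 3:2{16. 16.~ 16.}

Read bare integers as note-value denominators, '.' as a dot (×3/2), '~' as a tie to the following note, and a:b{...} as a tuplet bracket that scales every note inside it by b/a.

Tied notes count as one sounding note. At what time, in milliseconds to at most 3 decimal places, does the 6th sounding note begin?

1. 0.0ms @ 0 + 294.118ms (1/2)
2. 294.118ms @ 1/2 + 588.235ms (1)
3. 882.353ms @ 3/2 + 882.353ms (3/2)
4. 1764.706ms @ 3 + 882.353ms (3/2)
5. 2647.059ms @ 9/2 + 294.118ms (1/2)
6. 2941.176ms @ 5 + 588.235ms (1)

note 6 onset = 5b = 2941.176ms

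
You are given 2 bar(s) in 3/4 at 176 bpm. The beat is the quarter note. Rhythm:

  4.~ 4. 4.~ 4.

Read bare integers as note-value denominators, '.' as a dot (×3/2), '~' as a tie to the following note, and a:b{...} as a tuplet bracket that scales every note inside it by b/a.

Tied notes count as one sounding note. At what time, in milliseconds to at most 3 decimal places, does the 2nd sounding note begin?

note 2 onset = 3b = 1022.727ms

1. 0.0ms @ 0 + 1022.727ms (3)
2. 1022.727ms @ 3 + 1022.727ms (3)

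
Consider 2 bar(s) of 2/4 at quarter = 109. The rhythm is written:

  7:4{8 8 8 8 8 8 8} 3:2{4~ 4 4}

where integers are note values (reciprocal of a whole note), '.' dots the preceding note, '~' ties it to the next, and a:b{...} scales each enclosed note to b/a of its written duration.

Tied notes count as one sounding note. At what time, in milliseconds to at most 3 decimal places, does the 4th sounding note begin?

note 4 onset = 6/7b = 471.822ms

1. 0.0ms @ 0 + 157.274ms (2/7)
2. 157.274ms @ 2/7 + 157.274ms (2/7)
3. 314.548ms @ 4/7 + 157.274ms (2/7)
4. 471.822ms @ 6/7 + 157.274ms (2/7)
5. 629.096ms @ 8/7 + 157.274ms (2/7)
6. 786.37ms @ 10/7 + 157.274ms (2/7)
7. 943.644ms @ 12/7 + 157.274ms (2/7)
8. 1100.917ms @ 2 + 733.945ms (4/3)
9. 1834.862ms @ 10/3 + 366.972ms (2/3)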